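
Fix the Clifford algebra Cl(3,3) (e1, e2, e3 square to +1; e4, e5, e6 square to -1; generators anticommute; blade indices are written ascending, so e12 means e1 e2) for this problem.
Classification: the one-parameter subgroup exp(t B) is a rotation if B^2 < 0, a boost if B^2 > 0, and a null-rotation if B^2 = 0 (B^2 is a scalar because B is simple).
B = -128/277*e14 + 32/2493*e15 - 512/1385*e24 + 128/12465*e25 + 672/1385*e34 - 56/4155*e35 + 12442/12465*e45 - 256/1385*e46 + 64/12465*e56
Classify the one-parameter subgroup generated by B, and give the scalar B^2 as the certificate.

B^2 term by term: the squares give (-128/277)^2*(e14)^2 + (32/2493)^2*(e15)^2 + (-512/1385)^2*(e24)^2 + (128/12465)^2*(e25)^2 + (672/1385)^2*(e34)^2 + (-56/4155)^2*(e35)^2 + (12442/12465)^2*(e45)^2 + (-256/1385)^2*(e46)^2 + (64/12465)^2*(e56)^2 = 16384/76729*(+1) + 1024/6215049*(+1) + 262144/1918225*(+1) + 16384/155376225*(+1) + 451584/1918225*(+1) + 3136/17264025*(+1) + 154803364/155376225*(-1) + 65536/1918225*(-1) + 4096/155376225*(-1) = -4/9 (each basis 2-blade squares to minus the product of its generators' squares); cross terms between blades sharing an index anticommute and cancel; the commuting (index-disjoint) pairs give grade-4 terms 2*c*c'*(blade product), which cancel blade by blade — e1245: 32768/3452805 - 32768/3452805 = 0; e1345: -14336/1150935 + 14336/1150935 = 0; e1456: -16384/3452805 + 16384/3452805 = 0; e2345: -57344/5754675 + 57344/5754675 = 0; e2456: -65536/17264025 + 65536/17264025 = 0; e3456: 28672/5754675 - 28672/5754675 = 0 — confirming B is simple. So B^2 = -4/9.
Answer: rotation, certificate B^2 = -4/9. One invariant decides it: the square -4/9 survives every conjugation, and its sign is exactly the classification.


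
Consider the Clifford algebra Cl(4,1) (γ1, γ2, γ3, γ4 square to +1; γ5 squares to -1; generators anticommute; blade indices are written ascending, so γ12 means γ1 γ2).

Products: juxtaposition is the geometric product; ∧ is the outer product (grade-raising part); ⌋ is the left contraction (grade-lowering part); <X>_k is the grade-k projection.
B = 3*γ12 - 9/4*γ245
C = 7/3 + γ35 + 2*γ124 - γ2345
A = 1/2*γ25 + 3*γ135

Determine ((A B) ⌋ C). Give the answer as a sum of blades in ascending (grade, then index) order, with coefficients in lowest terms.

step 1: 9/8*γ4 - 3/2*γ15 + 9*γ235 - 27/4*γ1234
step 2: 9*γ4 + 9/4*γ12 - 9/8*γ235
Answer: 9*γ4 + 9/4*γ12 - 9/8*γ235


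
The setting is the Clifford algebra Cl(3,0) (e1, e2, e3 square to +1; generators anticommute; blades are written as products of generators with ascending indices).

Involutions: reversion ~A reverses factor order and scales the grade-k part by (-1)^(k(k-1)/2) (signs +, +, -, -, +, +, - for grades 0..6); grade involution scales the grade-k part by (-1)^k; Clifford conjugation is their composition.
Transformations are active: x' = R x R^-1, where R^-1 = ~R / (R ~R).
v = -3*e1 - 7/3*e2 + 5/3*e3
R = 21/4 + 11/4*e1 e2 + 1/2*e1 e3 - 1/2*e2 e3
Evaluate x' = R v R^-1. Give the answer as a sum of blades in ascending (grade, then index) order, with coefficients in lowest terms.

~R = 21/4 - 11/4*e1 e2 - 1/2*e1 e3 + 1/2*e2 e3, and R ~R = 285/8, so R^-1 = ~R / (285/8).
R v = -64/3*e1 - 29/6*e2 + 109/12*e3 + 29/4*e1 e2 e3
Answer: -199/57*e1 + 67/95*e2 + 607/285*e3


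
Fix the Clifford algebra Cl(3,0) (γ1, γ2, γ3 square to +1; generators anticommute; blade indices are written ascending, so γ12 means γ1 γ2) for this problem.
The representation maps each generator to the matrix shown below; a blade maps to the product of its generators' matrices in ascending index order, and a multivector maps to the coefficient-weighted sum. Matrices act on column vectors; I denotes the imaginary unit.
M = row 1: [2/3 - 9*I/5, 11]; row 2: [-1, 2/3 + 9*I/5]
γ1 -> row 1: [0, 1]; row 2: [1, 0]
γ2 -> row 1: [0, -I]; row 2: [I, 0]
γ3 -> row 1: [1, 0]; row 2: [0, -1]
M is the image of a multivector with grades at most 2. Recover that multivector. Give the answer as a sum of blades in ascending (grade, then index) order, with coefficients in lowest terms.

Method: 1, rho(γ1), rho(γ2), rho(γ3) form a trace-orthogonal basis of the 2x2 complex matrices (tr(X Y) = 2 if X = Y, else 0), so M = m0*1 + m1*rho(γ1) + m2*rho(γ2) + m3*rho(γ3) with m0 = tr(M)/2 = 2/3, m1 = tr(M rho(γ1))/2 = 5, m2 = tr(M rho(γ2))/2 = 6*I, m3 = tr(M rho(γ3))/2 = -9*I/5.
Multiplying table entries, the bivector images are rho(γ12) = I*rho(γ3), rho(γ13) = -I*rho(γ2), rho(γ23) = I*rho(γ1); with real blade coefficients the real parts of m0..m3 are the coefficients of 1, γ1, γ2, γ3 and the imaginary parts give the bivectors (γ23: Im m1, γ13: -Im m2, γ12: Im m3).
Answer: 2/3 + 5*γ1 - 9/5*γ12 - 6*γ13


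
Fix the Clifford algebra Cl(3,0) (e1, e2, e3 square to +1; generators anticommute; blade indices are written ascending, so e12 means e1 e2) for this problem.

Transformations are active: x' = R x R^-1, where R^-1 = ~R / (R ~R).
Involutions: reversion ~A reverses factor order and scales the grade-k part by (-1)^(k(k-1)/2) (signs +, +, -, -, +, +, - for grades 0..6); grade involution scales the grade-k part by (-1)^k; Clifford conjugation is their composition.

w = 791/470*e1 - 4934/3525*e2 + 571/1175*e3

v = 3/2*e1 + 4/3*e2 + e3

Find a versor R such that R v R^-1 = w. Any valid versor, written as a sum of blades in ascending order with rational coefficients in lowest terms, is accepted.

Reasoning: v^2 = w^2 = 181/36 since conjugation preserves the quadratic form; R = v + w = 748/235*e1 - 78/1175*e2 + 1746/1175*e3 is then valid when invertible, keeping its own part and reversing (v - w)/2.
Answer: 748/235*e1 - 78/1175*e2 + 1746/1175*e3


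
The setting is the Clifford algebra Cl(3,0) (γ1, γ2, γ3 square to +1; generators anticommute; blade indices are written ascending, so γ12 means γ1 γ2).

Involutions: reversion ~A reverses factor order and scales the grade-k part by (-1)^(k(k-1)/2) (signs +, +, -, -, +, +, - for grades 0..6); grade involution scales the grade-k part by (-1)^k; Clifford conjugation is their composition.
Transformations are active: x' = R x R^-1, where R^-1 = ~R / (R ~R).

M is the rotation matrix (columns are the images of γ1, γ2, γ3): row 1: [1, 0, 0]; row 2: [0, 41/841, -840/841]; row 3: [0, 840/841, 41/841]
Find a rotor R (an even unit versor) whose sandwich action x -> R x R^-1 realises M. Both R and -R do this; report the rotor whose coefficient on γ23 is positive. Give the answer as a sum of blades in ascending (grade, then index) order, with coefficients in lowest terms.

Method: write R = a + b12*γ12 + b13*γ13 + b23*γ23 with a^2 + b12^2 + b13^2 + b23^2 = 1 (so R^-1 = ~R). Expanding the columns R e_j ~R gives tr M = 4a^2 - 1 and, from the antisymmetric part, M21 - M12 = -4a*b12, M13 - M31 = 4a*b13, M32 - M23 = -4a*b23.
Here tr M = 923/841, so a^2 = (1 + tr M)/4 = 441/841 and a = ±21/29. Taking a = 21/29: M21 - M12 = 0, M13 - M31 = 0, M32 - M23 = 1680/841, giving b12 = 0, b13 = 0, b23 = -20/29, i.e. R = 21/29 - 20/29*γ23.
Its γ23 coefficient is negative, so report the other preimage -R.
Answer: -21/29 + 20/29*γ23. Note: both R and -R realise this M (trace 923/841); the covering map identifies them, and the γ23-coefficient sign is the tie-breaker.


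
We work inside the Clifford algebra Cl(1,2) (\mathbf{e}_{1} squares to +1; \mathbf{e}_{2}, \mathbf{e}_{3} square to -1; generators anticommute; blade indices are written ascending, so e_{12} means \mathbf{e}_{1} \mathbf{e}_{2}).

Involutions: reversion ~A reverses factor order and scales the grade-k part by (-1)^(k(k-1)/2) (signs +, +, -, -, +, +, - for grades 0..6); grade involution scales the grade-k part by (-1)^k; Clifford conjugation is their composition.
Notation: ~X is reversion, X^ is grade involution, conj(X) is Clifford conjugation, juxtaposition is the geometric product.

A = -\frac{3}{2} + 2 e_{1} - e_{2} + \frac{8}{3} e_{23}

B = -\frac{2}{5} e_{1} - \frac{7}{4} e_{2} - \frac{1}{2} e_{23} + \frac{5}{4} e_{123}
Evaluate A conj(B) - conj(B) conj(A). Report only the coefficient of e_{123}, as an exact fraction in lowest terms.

first term: \frac{73}{60} - \frac{59}{15} e_{1} - \frac{21}{8} e_{2} + \frac{31}{6} e_{3} + \frac{39}{10} e_{12} - \frac{5}{4} e_{13} + \frac{7}{4} e_{23} + \frac{23}{120} e_{123}
second term: -\frac{73}{60} + \frac{41}{15} e_{1} - \frac{21}{8} e_{2} + \frac{31}{6} e_{3} + \frac{39}{10} e_{12} + \frac{5}{4} e_{13} - \frac{13}{4} e_{23} - \frac{473}{120} e_{123}
Answer: \frac{62}{15}


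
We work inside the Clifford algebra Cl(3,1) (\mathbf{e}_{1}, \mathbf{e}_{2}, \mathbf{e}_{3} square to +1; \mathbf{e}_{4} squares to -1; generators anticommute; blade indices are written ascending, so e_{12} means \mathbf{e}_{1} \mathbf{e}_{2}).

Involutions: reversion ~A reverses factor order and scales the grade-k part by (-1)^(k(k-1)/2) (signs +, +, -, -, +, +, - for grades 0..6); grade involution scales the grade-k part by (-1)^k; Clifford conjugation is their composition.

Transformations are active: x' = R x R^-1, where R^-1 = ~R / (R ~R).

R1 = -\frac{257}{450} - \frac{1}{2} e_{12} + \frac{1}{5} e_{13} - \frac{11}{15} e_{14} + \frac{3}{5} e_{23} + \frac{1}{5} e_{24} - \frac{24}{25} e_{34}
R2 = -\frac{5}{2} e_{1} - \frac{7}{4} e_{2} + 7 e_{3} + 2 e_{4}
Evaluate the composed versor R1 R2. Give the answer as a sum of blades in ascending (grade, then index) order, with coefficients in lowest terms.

Distribute over the terms of R2 (each basis-blade product reordered to ascending indices, repeated generators contracted through their squares):
R1 (-\frac{5}{2} e_{1}) = \frac{257}{180} e_{1} - \frac{5}{4} e_{2} + \frac{1}{2} e_{3} - \frac{11}{6} e_{4} - \frac{3}{2} e_{123} - \frac{1}{2} e_{124} + \frac{12}{5} e_{134}
R1 (-\frac{7}{4} e_{2}) = \frac{7}{8} e_{1} + \frac{1799}{1800} e_{2} + \frac{21}{20} e_{3} + \frac{7}{20} e_{4} + \frac{7}{20} e_{123} - \frac{77}{60} e_{124} + \frac{42}{25} e_{234}
R1 (7 e_{3}) = \frac{7}{5} e_{1} + \frac{21}{5} e_{2} - \frac{1799}{450} e_{3} + \frac{168}{25} e_{4} - \frac{7}{2} e_{123} + \frac{77}{15} e_{134} - \frac{7}{5} e_{234}
R1 (2 e_{4}) = \frac{22}{15} e_{1} - \frac{2}{5} e_{2} + \frac{48}{25} e_{3} - \frac{257}{225} e_{4} - e_{124} + \frac{2}{5} e_{134} + \frac{6}{5} e_{234}
Summing the partial products and collecting blades:
Answer: \frac{1861}{360} e_{1} + \frac{6389}{1800} e_{2} - \frac{19}{36} e_{3} + \frac{737}{180} e_{4} - \frac{93}{20} e_{123} - \frac{167}{60} e_{124} + \frac{119}{15} e_{134} + \frac{37}{25} e_{234}


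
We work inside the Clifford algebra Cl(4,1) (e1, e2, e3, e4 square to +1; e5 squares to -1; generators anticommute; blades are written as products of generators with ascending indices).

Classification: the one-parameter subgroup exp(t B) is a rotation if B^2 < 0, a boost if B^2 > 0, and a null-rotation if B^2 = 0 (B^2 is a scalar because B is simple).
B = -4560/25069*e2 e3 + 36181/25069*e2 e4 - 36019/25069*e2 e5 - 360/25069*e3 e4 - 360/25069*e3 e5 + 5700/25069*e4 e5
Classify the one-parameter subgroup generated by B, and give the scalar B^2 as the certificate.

B^2 term by term: the squares give (-4560/25069)^2*(e2 e3)^2 + (36181/25069)^2*(e2 e4)^2 + (-36019/25069)^2*(e2 e5)^2 + (-360/25069)^2*(e3 e4)^2 + (-360/25069)^2*(e3 e5)^2 + (5700/25069)^2*(e4 e5)^2 = 20793600/628454761*(-1) + 1309064761/628454761*(-1) + 1297368361/628454761*(+1) + 129600/628454761*(-1) + 129600/628454761*(+1) + 32490000/628454761*(+1) = 0 (each basis 2-blade squares to minus the product of its generators' squares); cross terms between blades sharing an index anticommute and cancel; the commuting (index-disjoint) pairs give grade-4 terms 2*c*c'*(blade product), which cancel blade by blade — e2 e3 e4 e5: -51984000/628454761 + 26050320/628454761 + 25933680/628454761 = 0 — confirming B is simple. So B^2 = 0.
Answer: null-rotation, certificate B^2 = 0. Why this suffices: the scalar 0 survives any versor conjugation, so its sign alone determines the class however B is presented.


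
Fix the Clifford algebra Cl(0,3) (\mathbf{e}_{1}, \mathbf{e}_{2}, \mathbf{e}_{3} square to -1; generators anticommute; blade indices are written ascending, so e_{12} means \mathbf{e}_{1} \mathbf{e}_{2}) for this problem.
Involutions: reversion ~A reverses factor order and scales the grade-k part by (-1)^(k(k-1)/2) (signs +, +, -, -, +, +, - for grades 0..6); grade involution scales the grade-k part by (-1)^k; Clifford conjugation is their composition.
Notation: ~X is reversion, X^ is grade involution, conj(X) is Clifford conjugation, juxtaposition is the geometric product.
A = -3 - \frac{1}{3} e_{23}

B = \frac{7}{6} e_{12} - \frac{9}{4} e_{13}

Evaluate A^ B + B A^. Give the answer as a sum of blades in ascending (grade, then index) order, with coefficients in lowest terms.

first term: -\frac{17}{4} e_{12} + \frac{229}{36} e_{13}
second term: -\frac{11}{4} e_{12} + \frac{257}{36} e_{13}
Answer: -7 e_{12} + \frac{27}{2} e_{13}


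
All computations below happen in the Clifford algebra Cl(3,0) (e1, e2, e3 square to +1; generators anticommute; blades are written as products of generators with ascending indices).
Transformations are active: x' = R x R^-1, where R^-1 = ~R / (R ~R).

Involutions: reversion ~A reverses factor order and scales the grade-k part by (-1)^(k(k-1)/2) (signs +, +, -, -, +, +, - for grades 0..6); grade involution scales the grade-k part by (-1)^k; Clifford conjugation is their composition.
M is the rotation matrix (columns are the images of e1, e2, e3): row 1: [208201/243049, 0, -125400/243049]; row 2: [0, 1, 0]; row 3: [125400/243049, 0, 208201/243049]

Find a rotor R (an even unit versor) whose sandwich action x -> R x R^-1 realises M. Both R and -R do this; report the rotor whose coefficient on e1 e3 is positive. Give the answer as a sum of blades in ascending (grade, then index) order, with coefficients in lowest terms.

Method: write R = a + b12*e1 e2 + b13*e1 e3 + b23*e2 e3 with a^2 + b12^2 + b13^2 + b23^2 = 1 (so R^-1 = ~R). Expanding the columns R e_j ~R gives tr M = 4a^2 - 1 and, from the antisymmetric part, M21 - M12 = -4a*b12, M13 - M31 = 4a*b13, M32 - M23 = -4a*b23.
Here tr M = 659451/243049, so a^2 = (1 + tr M)/4 = 225625/243049 and a = ±475/493. Taking a = 475/493: M21 - M12 = 0, M13 - M31 = -250800/243049, M32 - M23 = 0, giving b12 = 0, b13 = -132/493, b23 = 0, i.e. R = 475/493 - 132/493*e1 e3.
Its e1 e3 coefficient is negative, so report the other preimage -R.
Answer: -475/493 + 132/493*e1 e3. Uniqueness: Spin(3) -> SO(3) maps R and -R to the same rotation of trace 659451/243049; fixing the sign of the e1 e3 coefficient removes the ambiguity.


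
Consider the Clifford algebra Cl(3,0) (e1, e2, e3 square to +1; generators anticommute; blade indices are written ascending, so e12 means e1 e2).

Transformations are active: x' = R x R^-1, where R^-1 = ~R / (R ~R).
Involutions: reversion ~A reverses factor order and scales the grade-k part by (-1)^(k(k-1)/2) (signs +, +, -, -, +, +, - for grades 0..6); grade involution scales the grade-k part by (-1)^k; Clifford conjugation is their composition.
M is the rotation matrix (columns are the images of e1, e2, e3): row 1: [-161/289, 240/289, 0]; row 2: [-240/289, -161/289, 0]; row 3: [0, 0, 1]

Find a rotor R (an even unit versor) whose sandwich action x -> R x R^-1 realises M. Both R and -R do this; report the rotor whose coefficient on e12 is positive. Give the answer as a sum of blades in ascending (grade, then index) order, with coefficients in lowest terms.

Method: write R = a + b12*e12 + b13*e13 + b23*e23 with a^2 + b12^2 + b13^2 + b23^2 = 1 (so R^-1 = ~R). Expanding the columns R e_j ~R gives tr M = 4a^2 - 1 and, from the antisymmetric part, M21 - M12 = -4a*b12, M13 - M31 = 4a*b13, M32 - M23 = -4a*b23.
Here tr M = -33/289, so a^2 = (1 + tr M)/4 = 64/289 and a = ±8/17. Taking a = 8/17: M21 - M12 = -480/289, M13 - M31 = 0, M32 - M23 = 0, giving b12 = 15/17, b13 = 0, b23 = 0, i.e. R = 8/17 + 15/17*e12.
Its e12 coefficient is already positive.
Answer: 8/17 + 15/17*e12. Why the constraint matters: R and -R act identically through the sandwich — M has trace -33/289 either way — so only the sign condition on e12 picks one of the two preimages.


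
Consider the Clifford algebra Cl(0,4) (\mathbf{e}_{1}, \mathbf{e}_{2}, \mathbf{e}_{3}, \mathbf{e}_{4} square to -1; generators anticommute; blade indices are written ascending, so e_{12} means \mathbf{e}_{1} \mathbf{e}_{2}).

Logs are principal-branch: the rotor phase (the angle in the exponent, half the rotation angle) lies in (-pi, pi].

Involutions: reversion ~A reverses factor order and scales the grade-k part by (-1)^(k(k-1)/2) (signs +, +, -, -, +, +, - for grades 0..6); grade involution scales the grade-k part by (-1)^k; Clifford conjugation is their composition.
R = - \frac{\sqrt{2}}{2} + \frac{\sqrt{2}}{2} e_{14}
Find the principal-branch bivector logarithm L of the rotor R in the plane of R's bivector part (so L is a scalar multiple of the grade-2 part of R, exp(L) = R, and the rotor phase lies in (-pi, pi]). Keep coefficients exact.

The scalar part of R is - \frac{\sqrt{2}}{2}, so the principal-branch rotor phase is pinned; divide the bivector part by its sine to get the unit plane — L is the phase times that plane.
Concretely: cos(phase) = - \frac{\sqrt{2}}{2} gives phase = ±\frac{3 \pi}{4}, and since phase/sin(phase) is even the sign is immaterial: L = (phase/sin(phase)) * <R>_2 = (\frac{3 \sqrt{2} \pi}{4}) * <R>_2.
Answer: \frac{3 \pi}{4} e_{14}


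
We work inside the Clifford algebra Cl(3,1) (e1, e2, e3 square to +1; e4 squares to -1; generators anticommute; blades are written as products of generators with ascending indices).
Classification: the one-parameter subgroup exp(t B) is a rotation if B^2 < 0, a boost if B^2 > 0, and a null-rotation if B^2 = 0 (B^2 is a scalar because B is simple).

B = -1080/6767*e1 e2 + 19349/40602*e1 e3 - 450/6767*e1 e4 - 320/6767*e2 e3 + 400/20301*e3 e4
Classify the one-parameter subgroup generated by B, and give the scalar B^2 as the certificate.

B^2 term by term: the squares give (-1080/6767)^2*(e1 e2)^2 + (19349/40602)^2*(e1 e3)^2 + (-450/6767)^2*(e1 e4)^2 + (-320/6767)^2*(e2 e3)^2 + (400/20301)^2*(e3 e4)^2 = 1166400/45792289*(-1) + 374383801/1648522404*(-1) + 202500/45792289*(+1) + 102400/45792289*(-1) + 160000/412130601*(+1) = -1/4 (each basis 2-blade squares to minus the product of its generators' squares); cross terms between blades sharing an index anticommute and cancel; the commuting (index-disjoint) pairs give grade-4 terms 2*c*c'*(blade product), which cancel blade by blade — e1 e2 e3 e4: -288000/45792289 + 288000/45792289 = 0 — confirming B is simple. So B^2 = -1/4.
Answer: rotation, certificate B^2 = -1/4. Why this suffices: the scalar -1/4 survives any versor conjugation, so its sign alone determines the class however B is presented.


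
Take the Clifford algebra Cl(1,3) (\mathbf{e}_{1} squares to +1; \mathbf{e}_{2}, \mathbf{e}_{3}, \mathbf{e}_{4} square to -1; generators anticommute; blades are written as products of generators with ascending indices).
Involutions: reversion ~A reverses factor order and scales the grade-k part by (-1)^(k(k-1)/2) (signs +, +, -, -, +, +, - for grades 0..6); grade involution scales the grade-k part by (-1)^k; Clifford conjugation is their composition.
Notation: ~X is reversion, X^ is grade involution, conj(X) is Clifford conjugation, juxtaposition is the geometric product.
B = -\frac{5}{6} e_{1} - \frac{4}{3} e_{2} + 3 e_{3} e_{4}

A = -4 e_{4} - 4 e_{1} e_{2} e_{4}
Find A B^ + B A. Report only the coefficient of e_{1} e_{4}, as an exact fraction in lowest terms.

first term: -12 e_{3} - 2 e_{1} e_{4} + 2 e_{2} e_{4} - 12 e_{1} e_{2} e_{3}
second term: 12 e_{3} + \frac{26}{3} e_{1} e_{4} + \frac{26}{3} e_{2} e_{4} + 12 e_{1} e_{2} e_{3}
Answer: \frac{20}{3}


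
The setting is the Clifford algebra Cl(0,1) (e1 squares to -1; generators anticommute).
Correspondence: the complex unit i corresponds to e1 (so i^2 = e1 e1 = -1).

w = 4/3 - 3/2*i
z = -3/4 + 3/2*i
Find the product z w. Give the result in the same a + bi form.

In blades: z = -3/4 + 3/2*e1, w = 4/3 - 3/2*e1.
Distribute z over w term by term (generator squares from the signature, products reordered to ascending indices): (-3/4)*w = -1 + 9/8*e1; (3/2*e1)*w = 9/4 + 2*e1.
Sum: 5/4 + 25/8*e1; translating back through the correspondence:
Answer: 5/4 + 25/8*i


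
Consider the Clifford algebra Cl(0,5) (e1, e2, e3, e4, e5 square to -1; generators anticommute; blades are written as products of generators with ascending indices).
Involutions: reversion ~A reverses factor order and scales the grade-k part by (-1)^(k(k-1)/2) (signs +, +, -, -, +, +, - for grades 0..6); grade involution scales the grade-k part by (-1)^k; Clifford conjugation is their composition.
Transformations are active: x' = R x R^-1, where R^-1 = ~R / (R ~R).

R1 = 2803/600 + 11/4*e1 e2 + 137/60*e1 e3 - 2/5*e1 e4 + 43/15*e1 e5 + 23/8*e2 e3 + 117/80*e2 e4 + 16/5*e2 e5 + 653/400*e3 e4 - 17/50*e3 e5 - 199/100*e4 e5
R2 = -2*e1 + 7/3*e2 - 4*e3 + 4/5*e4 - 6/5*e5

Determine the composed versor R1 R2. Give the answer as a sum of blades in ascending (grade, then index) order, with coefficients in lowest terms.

Distribute over the terms of R2 (each basis-blade product reordered to ascending indices, repeated generators contracted through their squares):
R1 (-2*e1) = -2803/300*e1 - 11/2*e2 - 137/30*e3 + 4/5*e4 - 86/15*e5 - 23/4*e1 e2 e3 - 117/40*e1 e2 e4 - 32/5*e1 e2 e5 - 653/200*e1 e3 e4 + 17/25*e1 e3 e5 + 199/50*e1 e4 e5
R1 (7/3*e2) = -77/12*e1 + 19621/1800*e2 + 161/24*e3 + 273/80*e4 + 112/15*e5 - 959/180*e1 e2 e3 + 14/15*e1 e2 e4 - 301/45*e1 e2 e5 + 4571/1200*e2 e3 e4 - 119/150*e2 e3 e5 - 1393/300*e2 e4 e5
R1 (-4*e3) = 137/15*e1 + 23/2*e2 - 2803/150*e3 - 653/100*e4 + 34/25*e5 - 11*e1 e2 e3 - 8/5*e1 e3 e4 + 172/15*e1 e3 e5 + 117/20*e2 e3 e4 + 64/5*e2 e3 e5 + 199/25*e3 e4 e5
R1 (4/5*e4) = 8/25*e1 - 117/100*e2 - 653/500*e3 + 2803/750*e4 - 199/125*e5 + 11/5*e1 e2 e4 + 137/75*e1 e3 e4 - 172/75*e1 e4 e5 + 23/10*e2 e3 e4 - 64/25*e2 e4 e5 + 34/125*e3 e4 e5
R1 (-6/5*e5) = 86/25*e1 + 96/25*e2 - 51/125*e3 - 597/250*e4 - 2803/500*e5 - 33/10*e1 e2 e5 - 137/50*e1 e3 e5 + 12/25*e1 e4 e5 - 69/20*e2 e3 e5 - 351/200*e2 e4 e5 - 1959/1000*e3 e4 e5
Summing the partial products and collecting blades:
Answer: -43/15*e1 + 35227/1800*e2 - 18259/1000*e3 - 5809/6000*e4 - 6157/1500*e5 - 1987/90*e1 e2 e3 + 5/24*e1 e2 e4 - 295/18*e1 e2 e5 - 1823/600*e1 e3 e4 + 1411/150*e1 e3 e5 + 13/6*e1 e4 e5 + 14351/1200*e2 e3 e4 + 2567/300*e2 e3 e5 - 215/24*e2 e4 e5 + 6273/1000*e3 e4 e5


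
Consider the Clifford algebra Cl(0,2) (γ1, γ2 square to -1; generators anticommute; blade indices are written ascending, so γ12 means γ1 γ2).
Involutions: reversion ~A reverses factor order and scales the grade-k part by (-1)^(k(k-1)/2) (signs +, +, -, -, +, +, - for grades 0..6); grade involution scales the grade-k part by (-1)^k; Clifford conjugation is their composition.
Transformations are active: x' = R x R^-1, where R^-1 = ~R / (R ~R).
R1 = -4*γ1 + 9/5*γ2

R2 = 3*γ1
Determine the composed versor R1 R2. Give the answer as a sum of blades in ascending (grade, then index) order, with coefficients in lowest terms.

Distribute over the terms of R2 (each basis-blade product reordered to ascending indices, repeated generators contracted through their squares):
R1 (3*γ1) = 12 - 27/5*γ12
Answer: 12 - 27/5*γ12


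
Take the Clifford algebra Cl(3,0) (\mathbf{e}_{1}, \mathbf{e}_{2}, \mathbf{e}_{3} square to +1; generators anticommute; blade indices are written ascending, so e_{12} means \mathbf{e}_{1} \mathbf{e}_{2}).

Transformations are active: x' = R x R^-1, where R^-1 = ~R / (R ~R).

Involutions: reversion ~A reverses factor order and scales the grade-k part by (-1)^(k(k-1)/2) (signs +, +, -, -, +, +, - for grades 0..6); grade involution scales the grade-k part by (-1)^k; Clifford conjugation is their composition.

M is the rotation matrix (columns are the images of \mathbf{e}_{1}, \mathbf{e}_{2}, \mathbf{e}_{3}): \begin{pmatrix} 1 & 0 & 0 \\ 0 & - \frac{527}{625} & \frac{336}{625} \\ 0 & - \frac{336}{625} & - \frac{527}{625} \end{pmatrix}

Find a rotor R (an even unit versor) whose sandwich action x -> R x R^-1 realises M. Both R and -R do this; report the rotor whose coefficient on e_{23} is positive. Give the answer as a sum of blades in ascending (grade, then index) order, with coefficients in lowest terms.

Method: write R = a + b12*e_{12} + b13*e_{13} + b23*e_{23} with a^2 + b12^2 + b13^2 + b23^2 = 1 (so R^-1 = ~R). Expanding the columns R e_j ~R gives tr M = 4a^2 - 1 and, from the antisymmetric part, M21 - M12 = -4a*b12, M13 - M31 = 4a*b13, M32 - M23 = -4a*b23.
Here tr M = -\frac{429}{625}, so a^2 = (1 + tr M)/4 = \frac{49}{625} and a = ±\frac{7}{25}. Taking a = \frac{7}{25}: M21 - M12 = 0, M13 - M31 = 0, M32 - M23 = -\frac{672}{625}, giving b12 = 0, b13 = 0, b23 = \frac{24}{25}, i.e. R = \frac{7}{25} + \frac{24}{25} e_{23}.
Its e_{23} coefficient is already positive.
Answer: \frac{7}{25} + \frac{24}{25} e_{23}. Note: both R and -R realise this M (trace -\frac{429}{625}); the covering map identifies them, and the e_{23}-coefficient sign is the tie-breaker.


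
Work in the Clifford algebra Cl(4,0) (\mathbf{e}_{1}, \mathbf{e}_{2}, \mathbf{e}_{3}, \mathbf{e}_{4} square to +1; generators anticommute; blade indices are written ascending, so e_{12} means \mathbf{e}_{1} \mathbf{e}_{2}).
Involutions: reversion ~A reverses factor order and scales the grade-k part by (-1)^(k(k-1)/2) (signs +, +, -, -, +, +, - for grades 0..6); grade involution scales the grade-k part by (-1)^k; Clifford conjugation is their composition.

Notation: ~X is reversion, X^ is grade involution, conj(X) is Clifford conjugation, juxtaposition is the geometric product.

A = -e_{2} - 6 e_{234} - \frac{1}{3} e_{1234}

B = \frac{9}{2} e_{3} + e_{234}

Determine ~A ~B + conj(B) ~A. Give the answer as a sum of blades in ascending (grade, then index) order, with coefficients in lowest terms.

first term: 6 - \frac{1}{3} e_{1} - \frac{9}{2} e_{23} - 27 e_{24} + e_{34} + \frac{3}{2} e_{124}
second term: -6 - \frac{1}{3} e_{1} - \frac{9}{2} e_{23} + 27 e_{24} - e_{34} + \frac{3}{2} e_{124}
Answer: -\frac{2}{3} e_{1} - 9 e_{23} + 3 e_{124}


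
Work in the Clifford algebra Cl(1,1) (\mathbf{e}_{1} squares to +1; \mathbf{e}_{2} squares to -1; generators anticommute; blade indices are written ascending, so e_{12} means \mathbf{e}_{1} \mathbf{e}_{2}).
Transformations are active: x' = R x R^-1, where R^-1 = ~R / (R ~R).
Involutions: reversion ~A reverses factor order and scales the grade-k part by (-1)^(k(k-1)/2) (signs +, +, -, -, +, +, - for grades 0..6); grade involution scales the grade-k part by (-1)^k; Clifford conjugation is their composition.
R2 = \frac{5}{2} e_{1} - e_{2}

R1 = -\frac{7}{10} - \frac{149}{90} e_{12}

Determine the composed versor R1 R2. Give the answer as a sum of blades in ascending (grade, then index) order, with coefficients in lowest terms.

Distribute over the terms of R1 (each basis-blade product reordered to ascending indices, repeated generators contracted through their squares):
(-\frac{7}{10}) R2 = -\frac{7}{4} e_{1} + \frac{7}{10} e_{2}
(-\frac{149}{90} e_{12}) R2 = -\frac{149}{90} e_{1} + \frac{149}{36} e_{2}
Summing the partial products and collecting blades:
Answer: -\frac{613}{180} e_{1} + \frac{871}{180} e_{2}


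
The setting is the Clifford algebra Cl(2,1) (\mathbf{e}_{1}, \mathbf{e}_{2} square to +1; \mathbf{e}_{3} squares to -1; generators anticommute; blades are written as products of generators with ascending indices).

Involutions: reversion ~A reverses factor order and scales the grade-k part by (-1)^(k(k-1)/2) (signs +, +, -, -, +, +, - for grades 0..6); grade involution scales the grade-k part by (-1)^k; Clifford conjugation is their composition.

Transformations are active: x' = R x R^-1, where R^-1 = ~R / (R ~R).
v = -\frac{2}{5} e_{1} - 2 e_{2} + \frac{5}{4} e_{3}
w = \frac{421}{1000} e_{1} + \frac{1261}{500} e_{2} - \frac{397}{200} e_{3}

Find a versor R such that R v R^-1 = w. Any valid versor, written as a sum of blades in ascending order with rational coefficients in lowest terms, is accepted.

Since q(v) = q(w) = \frac{1039}{400}, the sum R = v + w = \frac{21}{1000} e_{1} + \frac{261}{500} e_{2} - \frac{147}{200} e_{3} does the job whenever invertible.
Answer: \frac{21}{1000} e_{1} + \frac{261}{500} e_{2} - \frac{147}{200} e_{3}


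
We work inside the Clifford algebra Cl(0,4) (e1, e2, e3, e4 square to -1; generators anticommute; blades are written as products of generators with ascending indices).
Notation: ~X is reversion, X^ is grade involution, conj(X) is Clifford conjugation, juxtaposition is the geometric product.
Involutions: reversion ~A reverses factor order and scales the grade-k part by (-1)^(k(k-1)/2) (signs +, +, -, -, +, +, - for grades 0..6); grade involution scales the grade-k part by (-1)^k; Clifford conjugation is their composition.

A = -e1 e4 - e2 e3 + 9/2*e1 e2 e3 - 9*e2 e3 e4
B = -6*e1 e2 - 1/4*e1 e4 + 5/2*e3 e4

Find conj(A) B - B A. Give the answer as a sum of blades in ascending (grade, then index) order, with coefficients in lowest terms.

first term: 1/4 + 45/2*e2 + 27*e3 - 7/2*e1 e3 + 7/2*e2 e4 + 9/4*e1 e2 e3 - 45/4*e1 e2 e4 + 54*e1 e3 e4 + 9/8*e2 e3 e4 - 1/4*e1 e2 e3 e4
second term: -1/4 + 45/2*e2 + 27*e3 - 7/2*e1 e3 + 7/2*e2 e4 - 9/4*e1 e2 e3 + 45/4*e1 e2 e4 - 54*e1 e3 e4 - 9/8*e2 e3 e4 + 1/4*e1 e2 e3 e4
Answer: 1/2 + 9/2*e1 e2 e3 - 45/2*e1 e2 e4 + 108*e1 e3 e4 + 9/4*e2 e3 e4 - 1/2*e1 e2 e3 e4


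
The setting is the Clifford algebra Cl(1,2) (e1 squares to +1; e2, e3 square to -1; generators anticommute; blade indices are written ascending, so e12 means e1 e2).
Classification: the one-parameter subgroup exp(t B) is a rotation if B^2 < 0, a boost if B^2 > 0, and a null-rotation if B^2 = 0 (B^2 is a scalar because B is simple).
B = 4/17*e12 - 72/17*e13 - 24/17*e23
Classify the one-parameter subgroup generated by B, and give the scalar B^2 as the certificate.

B^2 term by term: the squares give (4/17)^2*(e12)^2 + (-72/17)^2*(e13)^2 + (-24/17)^2*(e23)^2 = 16/289*(+1) + 5184/289*(+1) + 576/289*(-1) = 16 (each basis 2-blade squares to minus the product of its generators' squares); cross terms between blades sharing an index anticommute and cancel. So B^2 = 16.
Answer: boost, certificate B^2 = 16. B^2 = 16 is basis-independent, so its sign is the whole story.


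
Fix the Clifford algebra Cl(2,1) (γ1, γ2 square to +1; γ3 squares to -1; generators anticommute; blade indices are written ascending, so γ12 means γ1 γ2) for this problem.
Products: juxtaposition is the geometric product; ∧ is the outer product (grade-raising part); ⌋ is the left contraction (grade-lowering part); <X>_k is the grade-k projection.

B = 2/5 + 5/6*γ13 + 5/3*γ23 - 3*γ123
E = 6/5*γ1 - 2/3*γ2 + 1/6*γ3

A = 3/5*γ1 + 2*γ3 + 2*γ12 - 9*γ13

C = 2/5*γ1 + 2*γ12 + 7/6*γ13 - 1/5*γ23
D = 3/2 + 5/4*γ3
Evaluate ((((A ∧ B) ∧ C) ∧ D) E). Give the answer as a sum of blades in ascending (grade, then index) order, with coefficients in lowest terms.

step 1: 6/25*γ1 + 4/5*γ3 + 4/5*γ12 - 18/5*γ13 + γ123
step 2: -8/25*γ13 + 194/125*γ123
step 3: -12/25*γ13 + 291/125*γ123
step 4: 2/25*γ1 + 72/125*γ3 - 97/250*γ12 + 194/125*γ13 + 1746/625*γ23 - 8/25*γ123
Answer: 2/25*γ1 + 72/125*γ3 - 97/250*γ12 + 194/125*γ13 + 1746/625*γ23 - 8/25*γ123


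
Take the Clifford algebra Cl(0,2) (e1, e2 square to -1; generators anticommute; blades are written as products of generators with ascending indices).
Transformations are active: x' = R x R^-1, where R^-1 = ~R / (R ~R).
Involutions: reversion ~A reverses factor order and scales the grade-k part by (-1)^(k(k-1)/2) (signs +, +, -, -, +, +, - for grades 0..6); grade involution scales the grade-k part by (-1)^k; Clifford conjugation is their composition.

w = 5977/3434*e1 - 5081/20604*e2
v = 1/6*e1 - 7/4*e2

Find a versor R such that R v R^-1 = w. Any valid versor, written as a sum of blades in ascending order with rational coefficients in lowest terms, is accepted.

A norm check does it: q(v) = q(w) = -445/144, hence R = v + w = 9824/5151*e1 - 20569/10302*e2 realises the map — parallel part kept, (v - w)/2 negated, v carried to w.
Answer: 9824/5151*e1 - 20569/10302*e2


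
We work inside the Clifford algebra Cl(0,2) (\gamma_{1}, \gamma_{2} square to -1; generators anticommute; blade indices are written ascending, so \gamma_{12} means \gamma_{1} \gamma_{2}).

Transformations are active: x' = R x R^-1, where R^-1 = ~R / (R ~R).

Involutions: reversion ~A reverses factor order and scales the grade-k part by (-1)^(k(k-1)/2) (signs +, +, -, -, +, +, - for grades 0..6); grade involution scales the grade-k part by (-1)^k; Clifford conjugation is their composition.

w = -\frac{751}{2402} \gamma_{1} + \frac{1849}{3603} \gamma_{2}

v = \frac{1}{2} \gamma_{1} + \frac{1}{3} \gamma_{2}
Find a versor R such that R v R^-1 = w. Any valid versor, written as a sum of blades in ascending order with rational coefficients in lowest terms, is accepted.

Sketch: the shared square -\frac{13}{36} makes R = v + w = \frac{225}{1201} \gamma_{1} + \frac{3050}{3603} \gamma_{2} the natural versor; its sandwich fixes that direction, negates (v - w)/2, and sends v to w.
Answer: \frac{225}{1201} \gamma_{1} + \frac{3050}{3603} \gamma_{2}


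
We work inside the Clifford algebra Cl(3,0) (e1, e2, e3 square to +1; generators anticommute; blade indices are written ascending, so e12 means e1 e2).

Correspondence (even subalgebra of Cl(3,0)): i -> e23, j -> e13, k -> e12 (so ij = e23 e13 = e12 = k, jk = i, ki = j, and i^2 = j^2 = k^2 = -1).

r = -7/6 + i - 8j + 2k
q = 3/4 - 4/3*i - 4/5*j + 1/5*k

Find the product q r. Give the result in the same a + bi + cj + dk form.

In blades: q = 3/4 + 1/5*e12 - 4/5*e13 - 4/3*e23, r = -7/6 + 2*e12 - 8*e13 + e23.
Distribute q over r term by term (generator squares from the signature, products reordered to ascending indices): (3/4)*r = -7/8 + 3/2*e12 - 6*e13 + 3/4*e23; (1/5*e12)*r = -2/5 - 7/30*e12 + 1/5*e13 + 8/5*e23; (-4/5*e13)*r = -32/5 + 4/5*e12 + 14/15*e13 - 8/5*e23; (-4/3*e23)*r = 4/3 + 32/3*e12 + 8/3*e13 + 14/9*e23.
Sum: -761/120 + 191/15*e12 - 11/5*e13 + 83/36*e23; translating back through the correspondence:
Answer: -761/120 + 83/36*i - 11/5*j + 191/15*k


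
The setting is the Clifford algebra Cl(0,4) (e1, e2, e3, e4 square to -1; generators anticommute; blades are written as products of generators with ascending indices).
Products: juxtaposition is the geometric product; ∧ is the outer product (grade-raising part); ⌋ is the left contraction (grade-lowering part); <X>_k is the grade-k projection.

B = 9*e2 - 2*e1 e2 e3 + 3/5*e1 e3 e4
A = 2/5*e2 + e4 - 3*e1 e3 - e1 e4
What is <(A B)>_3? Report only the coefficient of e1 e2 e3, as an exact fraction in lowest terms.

step 1: -18/5 + 6*e2 - 3/5*e3 + 9/5*e4 - 7/5*e1 e3 - 9*e2 e4 + 27*e1 e2 e3 + 9*e1 e2 e4 + 2*e2 e3 e4 + 44/25*e1 e2 e3 e4
step 2: 27*e1 e2 e3 + 9*e1 e2 e4 + 2*e2 e3 e4
Answer: 27


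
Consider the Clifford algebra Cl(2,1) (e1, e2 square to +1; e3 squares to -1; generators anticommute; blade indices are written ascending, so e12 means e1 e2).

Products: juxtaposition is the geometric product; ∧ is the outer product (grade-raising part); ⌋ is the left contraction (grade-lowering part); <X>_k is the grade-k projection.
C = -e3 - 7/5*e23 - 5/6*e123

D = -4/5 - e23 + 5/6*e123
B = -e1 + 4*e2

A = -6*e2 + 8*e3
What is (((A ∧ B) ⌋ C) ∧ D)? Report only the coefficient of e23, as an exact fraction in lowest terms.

step 1: -6*e12 + 8*e13 - 32*e23
step 2: 224/5 + 80/3*e1 + 20/3*e2 - 5*e3
step 3: -896/25 - 64/3*e1 - 16/3*e2 + 4*e3 - 224/5*e23 + 32/3*e123
Answer: -224/5


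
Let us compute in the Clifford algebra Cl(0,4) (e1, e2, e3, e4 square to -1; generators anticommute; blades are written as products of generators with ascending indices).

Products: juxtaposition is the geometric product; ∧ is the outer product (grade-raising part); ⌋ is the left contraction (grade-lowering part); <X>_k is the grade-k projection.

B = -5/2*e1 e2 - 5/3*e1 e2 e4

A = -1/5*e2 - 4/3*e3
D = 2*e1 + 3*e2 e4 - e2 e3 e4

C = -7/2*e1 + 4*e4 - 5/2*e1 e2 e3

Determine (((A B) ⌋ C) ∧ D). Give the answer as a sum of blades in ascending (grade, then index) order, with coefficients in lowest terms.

step 1: 1/2*e1 + 1/3*e1 e4 + 10/3*e1 e2 e3 + 20/9*e1 e2 e3 e4
step 2: -79/12 + 5/4*e2 e3
step 3: -79/6*e1 - 79/4*e2 e4 + 5/2*e1 e2 e3 + 79/12*e2 e3 e4
Answer: -79/6*e1 - 79/4*e2 e4 + 5/2*e1 e2 e3 + 79/12*e2 e3 e4


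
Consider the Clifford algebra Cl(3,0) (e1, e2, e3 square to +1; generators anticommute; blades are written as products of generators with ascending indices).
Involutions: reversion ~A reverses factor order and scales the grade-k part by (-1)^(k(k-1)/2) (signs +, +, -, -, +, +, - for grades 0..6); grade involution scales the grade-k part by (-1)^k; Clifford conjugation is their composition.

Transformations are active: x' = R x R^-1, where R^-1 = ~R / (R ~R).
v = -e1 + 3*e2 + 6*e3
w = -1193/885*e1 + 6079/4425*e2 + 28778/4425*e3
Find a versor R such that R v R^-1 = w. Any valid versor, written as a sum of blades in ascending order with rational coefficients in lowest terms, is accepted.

Sketch: the shared square 46 makes R = v + w = -2078/885*e1 + 19354/4425*e2 + 55328/4425*e3 the natural versor; its sandwich fixes that direction, negates (v - w)/2, and sends v to w.
Answer: -2078/885*e1 + 19354/4425*e2 + 55328/4425*e3


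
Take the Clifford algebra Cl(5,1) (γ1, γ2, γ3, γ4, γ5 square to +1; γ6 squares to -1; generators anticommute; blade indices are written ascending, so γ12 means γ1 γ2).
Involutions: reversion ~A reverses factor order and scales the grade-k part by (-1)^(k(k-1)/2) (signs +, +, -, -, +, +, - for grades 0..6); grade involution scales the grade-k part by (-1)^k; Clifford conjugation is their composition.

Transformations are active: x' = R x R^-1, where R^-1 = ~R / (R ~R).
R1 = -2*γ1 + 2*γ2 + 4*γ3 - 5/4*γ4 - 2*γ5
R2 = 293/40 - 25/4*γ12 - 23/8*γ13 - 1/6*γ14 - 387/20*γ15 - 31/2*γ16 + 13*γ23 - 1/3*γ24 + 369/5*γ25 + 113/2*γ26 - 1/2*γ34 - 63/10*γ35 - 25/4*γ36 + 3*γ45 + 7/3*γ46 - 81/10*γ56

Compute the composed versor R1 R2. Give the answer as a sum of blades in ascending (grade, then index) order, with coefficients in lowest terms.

Distribute over the terms of R1 (each basis-blade product reordered to ascending indices, repeated generators contracted through their squares):
(-2*γ1) R2 = -293/20*γ1 + 25/2*γ2 + 23/4*γ3 + 1/3*γ4 + 387/10*γ5 + 31*γ6 - 26*γ123 + 2/3*γ124 - 738/5*γ125 - 113*γ126 + γ134 + 63/5*γ135 + 25/2*γ136 - 6*γ145 - 14/3*γ146 + 81/5*γ156
(2*γ2) R2 = 25/2*γ1 + 293/20*γ2 + 26*γ3 - 2/3*γ4 + 738/5*γ5 + 113*γ6 + 23/4*γ123 + 1/3*γ124 + 387/10*γ125 + 31*γ126 - γ234 - 63/5*γ235 - 25/2*γ236 + 6*γ245 + 14/3*γ246 - 81/5*γ256
(4*γ3) R2 = 23/2*γ1 - 52*γ2 + 293/10*γ3 - 2*γ4 - 126/5*γ5 - 25*γ6 - 25*γ123 + 2/3*γ134 + 387/5*γ135 + 62*γ136 + 4/3*γ234 - 1476/5*γ235 - 226*γ236 + 12*γ345 + 28/3*γ346 - 162/5*γ356
(-5/4*γ4) R2 = -5/24*γ1 - 5/12*γ2 - 5/8*γ3 - 293/32*γ4 - 15/4*γ5 - 35/12*γ6 + 125/16*γ124 + 115/32*γ134 - 387/16*γ145 - 155/8*γ146 - 65/4*γ234 + 369/4*γ245 + 565/8*γ246 - 63/8*γ345 - 125/16*γ346 + 81/8*γ456
(-2*γ5) R2 = -387/10*γ1 + 738/5*γ2 - 63/5*γ3 + 6*γ4 - 293/20*γ5 + 81/5*γ6 + 25/2*γ125 + 23/4*γ135 + 1/3*γ145 - 31*γ156 - 26*γ235 + 2/3*γ245 + 113*γ256 + γ345 - 25/2*γ356 + 14/3*γ456
Summing the partial products and collecting blades:
Answer: -3547/120*γ1 + 367/3*γ2 + 1913/40*γ3 - 527/96*γ4 + 1427/10*γ5 + 7937/60*γ6 - 181/4*γ123 + 141/16*γ124 - 482/5*γ125 - 82*γ126 + 505/96*γ134 + 383/4*γ135 + 149/2*γ136 - 1433/48*γ145 - 577/24*γ146 - 74/5*γ156 - 191/12*γ234 - 1669/5*γ235 - 477/2*γ236 + 1187/12*γ245 + 1807/24*γ246 + 484/5*γ256 + 41/8*γ345 + 73/48*γ346 - 449/10*γ356 + 355/24*γ456


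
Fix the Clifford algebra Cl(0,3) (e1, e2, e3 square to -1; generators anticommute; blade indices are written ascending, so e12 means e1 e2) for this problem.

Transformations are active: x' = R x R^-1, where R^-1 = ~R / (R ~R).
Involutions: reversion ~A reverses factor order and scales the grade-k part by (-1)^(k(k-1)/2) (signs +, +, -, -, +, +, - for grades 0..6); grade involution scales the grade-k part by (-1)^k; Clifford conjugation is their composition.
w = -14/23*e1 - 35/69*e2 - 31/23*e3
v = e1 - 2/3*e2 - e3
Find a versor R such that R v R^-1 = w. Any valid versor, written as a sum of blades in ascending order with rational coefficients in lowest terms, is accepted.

Here q(v) = q(w) = -22/9; the classical choice R = v + w = 9/23*e1 - 27/23*e2 - 54/23*e3 then realises v -> w under the sandwich.
Answer: 9/23*e1 - 27/23*e2 - 54/23*e3
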